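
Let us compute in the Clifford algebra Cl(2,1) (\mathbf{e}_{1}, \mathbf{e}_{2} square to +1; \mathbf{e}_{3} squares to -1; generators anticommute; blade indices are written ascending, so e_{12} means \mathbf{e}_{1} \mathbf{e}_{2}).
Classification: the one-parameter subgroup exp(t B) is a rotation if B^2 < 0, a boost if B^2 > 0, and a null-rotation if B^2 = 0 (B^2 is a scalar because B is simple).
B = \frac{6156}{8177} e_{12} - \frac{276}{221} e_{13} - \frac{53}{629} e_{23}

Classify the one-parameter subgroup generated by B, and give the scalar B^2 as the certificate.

B^2 term by term: the squares give (\frac{6156}{8177})^2*(e_{12})^2 + (-\frac{276}{221})^2*(e_{13})^2 + (-\frac{53}{629})^2*(e_{23})^2 = \frac{37896336}{66863329}*(-1) + \frac{76176}{48841}*(+1) + \frac{2809}{395641}*(+1) = 1 (each basis 2-blade squares to minus the product of its generators' squares); cross terms between blades sharing an index anticommute and cancel. So B^2 = 1.
Answer: boost, certificate B^2 = 1. B^2 = 1 is basis-independent, so its sign is the whole story.


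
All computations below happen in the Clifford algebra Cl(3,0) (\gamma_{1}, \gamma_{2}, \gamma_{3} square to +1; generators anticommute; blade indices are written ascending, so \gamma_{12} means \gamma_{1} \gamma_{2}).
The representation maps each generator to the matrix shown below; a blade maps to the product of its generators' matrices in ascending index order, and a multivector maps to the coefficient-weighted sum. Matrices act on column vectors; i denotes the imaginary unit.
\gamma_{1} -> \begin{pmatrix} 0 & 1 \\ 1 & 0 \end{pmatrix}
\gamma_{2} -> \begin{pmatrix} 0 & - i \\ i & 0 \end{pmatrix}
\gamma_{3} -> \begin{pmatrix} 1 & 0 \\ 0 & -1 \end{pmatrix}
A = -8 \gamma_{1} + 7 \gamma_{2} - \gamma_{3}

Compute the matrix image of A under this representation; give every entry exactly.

M = (-8)*rho(\gamma_{1}) + (7)*rho(\gamma_{2}) + (-1)*rho(\gamma_{3}), summed entrywise:
Answer: \begin{pmatrix} -1 & -8 - 7 i \\ -8 + 7 i & 1 \end{pmatrix}


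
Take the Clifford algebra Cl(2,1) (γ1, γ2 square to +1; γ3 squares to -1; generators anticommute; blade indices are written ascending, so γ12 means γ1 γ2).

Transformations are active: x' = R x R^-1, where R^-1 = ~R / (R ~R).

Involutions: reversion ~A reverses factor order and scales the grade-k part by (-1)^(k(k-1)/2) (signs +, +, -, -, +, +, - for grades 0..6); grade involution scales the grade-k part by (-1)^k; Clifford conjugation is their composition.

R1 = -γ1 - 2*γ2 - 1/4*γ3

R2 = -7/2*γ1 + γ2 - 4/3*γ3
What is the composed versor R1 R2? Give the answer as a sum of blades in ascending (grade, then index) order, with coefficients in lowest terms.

Distribute over the terms of R1 (each basis-blade product reordered to ascending indices, repeated generators contracted through their squares):
(-γ1) R2 = 7/2 - γ12 + 4/3*γ13
(-2*γ2) R2 = -2 - 7*γ12 + 8/3*γ23
(-1/4*γ3) R2 = -1/3 - 7/8*γ13 + 1/4*γ23
Summing the partial products and collecting blades:
Answer: 7/6 - 8*γ12 + 11/24*γ13 + 35/12*γ23


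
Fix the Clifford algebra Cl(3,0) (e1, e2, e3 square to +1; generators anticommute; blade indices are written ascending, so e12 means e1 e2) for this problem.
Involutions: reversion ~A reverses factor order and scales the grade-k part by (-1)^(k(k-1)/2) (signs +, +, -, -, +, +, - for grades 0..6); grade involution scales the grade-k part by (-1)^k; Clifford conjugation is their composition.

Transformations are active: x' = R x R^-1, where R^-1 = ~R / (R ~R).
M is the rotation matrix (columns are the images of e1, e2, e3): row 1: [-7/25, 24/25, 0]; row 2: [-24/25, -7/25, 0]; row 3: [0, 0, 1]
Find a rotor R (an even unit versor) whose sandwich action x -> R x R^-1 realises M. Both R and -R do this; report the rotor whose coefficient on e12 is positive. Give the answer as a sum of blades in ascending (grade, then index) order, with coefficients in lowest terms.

Method: write R = a + b12*e12 + b13*e13 + b23*e23 with a^2 + b12^2 + b13^2 + b23^2 = 1 (so R^-1 = ~R). Expanding the columns R e_j ~R gives tr M = 4a^2 - 1 and, from the antisymmetric part, M21 - M12 = -4a*b12, M13 - M31 = 4a*b13, M32 - M23 = -4a*b23.
Here tr M = 11/25, so a^2 = (1 + tr M)/4 = 9/25 and a = ±3/5. Taking a = 3/5: M21 - M12 = -48/25, M13 - M31 = 0, M32 - M23 = 0, giving b12 = 4/5, b13 = 0, b23 = 0, i.e. R = 3/5 + 4/5*e12.
Its e12 coefficient is already positive.
Answer: 3/5 + 4/5*e12. Sheet selection: the two-to-one cover makes ±R indistinguishable at the matrix level (trace 11/25), so uniqueness comes from the required sign on e12.


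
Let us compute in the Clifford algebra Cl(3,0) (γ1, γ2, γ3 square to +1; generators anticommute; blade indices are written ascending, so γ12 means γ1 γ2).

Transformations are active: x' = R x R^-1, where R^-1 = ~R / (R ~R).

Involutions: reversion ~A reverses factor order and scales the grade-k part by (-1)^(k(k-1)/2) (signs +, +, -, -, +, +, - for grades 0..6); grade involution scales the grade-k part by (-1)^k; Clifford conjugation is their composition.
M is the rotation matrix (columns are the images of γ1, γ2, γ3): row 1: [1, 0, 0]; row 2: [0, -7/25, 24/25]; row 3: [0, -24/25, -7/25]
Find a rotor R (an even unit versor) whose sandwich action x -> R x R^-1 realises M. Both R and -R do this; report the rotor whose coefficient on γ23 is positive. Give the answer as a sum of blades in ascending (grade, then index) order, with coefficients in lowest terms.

Method: write R = a + b12*γ12 + b13*γ13 + b23*γ23 with a^2 + b12^2 + b13^2 + b23^2 = 1 (so R^-1 = ~R). Expanding the columns R e_j ~R gives tr M = 4a^2 - 1 and, from the antisymmetric part, M21 - M12 = -4a*b12, M13 - M31 = 4a*b13, M32 - M23 = -4a*b23.
Here tr M = 11/25, so a^2 = (1 + tr M)/4 = 9/25 and a = ±3/5. Taking a = 3/5: M21 - M12 = 0, M13 - M31 = 0, M32 - M23 = -48/25, giving b12 = 0, b13 = 0, b23 = 4/5, i.e. R = 3/5 + 4/5*γ23.
Its γ23 coefficient is already positive.
Answer: 3/5 + 4/5*γ23. Sheet selection: the two-to-one cover makes ±R indistinguishable at the matrix level (trace 11/25), so uniqueness comes from the required sign on γ23.


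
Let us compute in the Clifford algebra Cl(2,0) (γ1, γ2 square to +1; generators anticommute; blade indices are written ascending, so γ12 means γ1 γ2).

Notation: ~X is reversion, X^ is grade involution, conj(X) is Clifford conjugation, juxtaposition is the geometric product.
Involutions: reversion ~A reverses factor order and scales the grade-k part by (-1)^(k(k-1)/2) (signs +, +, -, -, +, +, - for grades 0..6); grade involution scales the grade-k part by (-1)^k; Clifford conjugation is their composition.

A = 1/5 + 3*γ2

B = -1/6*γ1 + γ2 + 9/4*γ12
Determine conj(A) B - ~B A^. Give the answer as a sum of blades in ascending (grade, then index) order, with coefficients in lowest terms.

first term: -3 + 403/60*γ1 + 1/5*γ2 - 1/20*γ12
second term: -3 + 403/60*γ1 + 1/5*γ2 + 1/20*γ12
Answer: -1/10*γ12


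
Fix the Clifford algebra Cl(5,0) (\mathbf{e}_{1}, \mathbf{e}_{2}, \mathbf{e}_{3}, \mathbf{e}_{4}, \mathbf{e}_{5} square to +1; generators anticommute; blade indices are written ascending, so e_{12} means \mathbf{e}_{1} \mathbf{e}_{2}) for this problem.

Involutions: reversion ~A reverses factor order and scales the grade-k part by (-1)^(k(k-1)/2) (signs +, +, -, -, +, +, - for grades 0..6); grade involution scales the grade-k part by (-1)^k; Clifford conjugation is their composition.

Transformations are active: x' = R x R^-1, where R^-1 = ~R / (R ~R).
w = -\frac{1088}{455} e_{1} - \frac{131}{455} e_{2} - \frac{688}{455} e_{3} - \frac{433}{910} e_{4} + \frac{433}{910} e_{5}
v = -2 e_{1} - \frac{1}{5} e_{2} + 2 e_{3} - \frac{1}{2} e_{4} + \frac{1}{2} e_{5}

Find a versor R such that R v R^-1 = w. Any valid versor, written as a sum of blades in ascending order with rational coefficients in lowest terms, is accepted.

Why this works: both vectors square to \frac{427}{50}, so q(v) = q(w) and R = v + w = -\frac{1998}{455} e_{1} - \frac{222}{455} e_{2} + \frac{222}{455} e_{3} - \frac{444}{455} e_{4} + \frac{444}{455} e_{5} carries v to w — its own direction survives, the complement (v - w)/2 flips.
Answer: -\frac{1998}{455} e_{1} - \frac{222}{455} e_{2} + \frac{222}{455} e_{3} - \frac{444}{455} e_{4} + \frac{444}{455} e_{5}


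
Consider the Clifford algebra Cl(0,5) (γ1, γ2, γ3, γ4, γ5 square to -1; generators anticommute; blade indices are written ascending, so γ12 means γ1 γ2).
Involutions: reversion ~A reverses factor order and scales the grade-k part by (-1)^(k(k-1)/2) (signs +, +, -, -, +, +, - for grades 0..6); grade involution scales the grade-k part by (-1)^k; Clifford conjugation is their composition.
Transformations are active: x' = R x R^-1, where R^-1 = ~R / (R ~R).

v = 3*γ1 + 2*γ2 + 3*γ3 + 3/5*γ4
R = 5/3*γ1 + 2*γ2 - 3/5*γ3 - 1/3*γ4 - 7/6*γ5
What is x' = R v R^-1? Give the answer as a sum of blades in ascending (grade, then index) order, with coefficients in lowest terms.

~R = 5/3*γ1 + 2*γ2 - 3/5*γ3 - 1/3*γ4 - 7/6*γ5, and R ~R = -861/100, so R^-1 = ~R / (-861/100).
R v = -7 - 8/3*γ12 + 34/5*γ13 + 2*γ14 + 7/2*γ15 + 36/5*γ23 + 28/15*γ24 + 7/3*γ25 + 16/25*γ34 + 7/2*γ35 + 7/10*γ45
Answer: -107/369*γ1 + 154/123*γ2 - 163/41*γ3 - 2107/1845*γ4 - 700/369*γ5


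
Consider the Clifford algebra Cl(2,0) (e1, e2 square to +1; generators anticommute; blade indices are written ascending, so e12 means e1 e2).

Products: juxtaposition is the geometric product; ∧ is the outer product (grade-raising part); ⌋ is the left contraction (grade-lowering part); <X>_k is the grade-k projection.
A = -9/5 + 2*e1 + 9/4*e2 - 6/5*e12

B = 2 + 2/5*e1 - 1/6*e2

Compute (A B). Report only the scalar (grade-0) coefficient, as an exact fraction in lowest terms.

step 1: -127/40 + 87/25*e1 + 132/25*e2 - 109/30*e12
Answer: -127/40


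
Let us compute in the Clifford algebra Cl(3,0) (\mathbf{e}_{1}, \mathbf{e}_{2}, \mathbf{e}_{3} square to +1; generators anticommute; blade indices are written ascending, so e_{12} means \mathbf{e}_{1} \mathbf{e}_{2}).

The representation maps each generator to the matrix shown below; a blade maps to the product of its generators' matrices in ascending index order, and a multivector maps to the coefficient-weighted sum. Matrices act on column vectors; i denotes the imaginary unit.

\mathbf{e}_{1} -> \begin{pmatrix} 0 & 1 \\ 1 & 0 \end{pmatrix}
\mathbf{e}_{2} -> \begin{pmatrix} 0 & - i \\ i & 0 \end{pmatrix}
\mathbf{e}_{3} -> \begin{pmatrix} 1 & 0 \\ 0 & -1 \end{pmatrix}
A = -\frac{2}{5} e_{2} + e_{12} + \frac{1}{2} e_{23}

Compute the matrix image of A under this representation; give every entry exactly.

Bivector images (products of the table entries): rho(e_{12}) = rho(\mathbf{e}_{1})rho(\mathbf{e}_{2}) = \begin{pmatrix} i & 0 \\ 0 & - i \end{pmatrix}; rho(e_{23}) = rho(\mathbf{e}_{2})rho(\mathbf{e}_{3}) = \begin{pmatrix} 0 & i \\ i & 0 \end{pmatrix}.
M = (-\frac{2}{5})*rho(e_{2}) + (1)*rho(e_{12}) + (\frac{1}{2})*rho(e_{23}), summed entrywise:
Answer: \begin{pmatrix} i & \frac{9 i}{10} \\ \frac{i}{10} & - i \end{pmatrix}


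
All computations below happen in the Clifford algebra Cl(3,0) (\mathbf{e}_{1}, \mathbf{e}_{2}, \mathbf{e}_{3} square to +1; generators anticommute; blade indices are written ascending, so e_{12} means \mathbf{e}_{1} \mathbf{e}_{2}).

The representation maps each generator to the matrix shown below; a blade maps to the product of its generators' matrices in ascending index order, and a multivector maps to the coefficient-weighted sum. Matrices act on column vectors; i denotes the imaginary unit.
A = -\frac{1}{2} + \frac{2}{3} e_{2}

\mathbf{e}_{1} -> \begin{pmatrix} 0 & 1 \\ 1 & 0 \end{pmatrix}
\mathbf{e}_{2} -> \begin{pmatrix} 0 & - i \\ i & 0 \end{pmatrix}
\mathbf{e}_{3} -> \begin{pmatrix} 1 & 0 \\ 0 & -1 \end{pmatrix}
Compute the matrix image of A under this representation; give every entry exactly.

M = (-\frac{1}{2})*1 + (\frac{2}{3})*rho(e_{2}), summed entrywise (1 is the identity matrix):
Answer: \begin{pmatrix} - \frac{1}{2} & - \frac{2 i}{3} \\ \frac{2 i}{3} & - \frac{1}{2} \end{pmatrix}


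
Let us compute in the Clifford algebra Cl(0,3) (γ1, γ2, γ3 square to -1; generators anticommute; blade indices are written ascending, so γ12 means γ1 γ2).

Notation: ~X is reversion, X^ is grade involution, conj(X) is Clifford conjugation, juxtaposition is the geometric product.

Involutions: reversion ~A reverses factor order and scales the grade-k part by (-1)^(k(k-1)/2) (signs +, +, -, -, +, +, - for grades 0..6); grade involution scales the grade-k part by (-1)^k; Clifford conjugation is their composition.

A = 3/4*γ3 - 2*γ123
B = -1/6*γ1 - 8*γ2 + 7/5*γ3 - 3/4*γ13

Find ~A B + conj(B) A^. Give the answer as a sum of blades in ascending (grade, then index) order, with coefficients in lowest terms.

first term: -21/20 - 9/16*γ1 - 3/2*γ2 - 14/5*γ12 - 127/8*γ13 + 19/3*γ23
second term: -21/20 + 9/16*γ1 + 3/2*γ2 + 14/5*γ12 + 127/8*γ13 - 19/3*γ23
Answer: -21/10


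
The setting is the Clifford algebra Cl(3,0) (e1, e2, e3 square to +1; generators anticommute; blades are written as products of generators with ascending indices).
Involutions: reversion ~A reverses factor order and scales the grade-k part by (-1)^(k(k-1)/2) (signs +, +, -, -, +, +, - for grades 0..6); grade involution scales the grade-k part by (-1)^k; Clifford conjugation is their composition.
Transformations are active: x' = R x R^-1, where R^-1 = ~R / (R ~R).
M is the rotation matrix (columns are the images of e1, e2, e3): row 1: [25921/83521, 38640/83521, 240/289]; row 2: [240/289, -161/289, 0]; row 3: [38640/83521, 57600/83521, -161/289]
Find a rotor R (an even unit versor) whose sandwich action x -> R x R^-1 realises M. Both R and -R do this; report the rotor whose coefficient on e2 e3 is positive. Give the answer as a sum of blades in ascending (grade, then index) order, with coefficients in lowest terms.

Method: write R = a + b12*e1 e2 + b13*e1 e3 + b23*e2 e3 with a^2 + b12^2 + b13^2 + b23^2 = 1 (so R^-1 = ~R). Expanding the columns R e_j ~R gives tr M = 4a^2 - 1 and, from the antisymmetric part, M21 - M12 = -4a*b12, M13 - M31 = 4a*b13, M32 - M23 = -4a*b23.
Here tr M = -67137/83521, so a^2 = (1 + tr M)/4 = 4096/83521 and a = ±64/289. Taking a = 64/289: M21 - M12 = 30720/83521, M13 - M31 = 30720/83521, M32 - M23 = 57600/83521, giving b12 = -120/289, b13 = 120/289, b23 = -225/289, i.e. R = 64/289 - 120/289*e1 e2 + 120/289*e1 e3 - 225/289*e2 e3.
Its e2 e3 coefficient is negative, so report the other preimage -R.
Answer: -64/289 + 120/289*e1 e2 - 120/289*e1 e3 + 225/289*e2 e3. Key observation: the double cover Spin(3) -> SO(3) sends R and -R to the same matrix (trace -67137/83521 here), so the stated sign of the e2 e3 coefficient is what selects one sheet.


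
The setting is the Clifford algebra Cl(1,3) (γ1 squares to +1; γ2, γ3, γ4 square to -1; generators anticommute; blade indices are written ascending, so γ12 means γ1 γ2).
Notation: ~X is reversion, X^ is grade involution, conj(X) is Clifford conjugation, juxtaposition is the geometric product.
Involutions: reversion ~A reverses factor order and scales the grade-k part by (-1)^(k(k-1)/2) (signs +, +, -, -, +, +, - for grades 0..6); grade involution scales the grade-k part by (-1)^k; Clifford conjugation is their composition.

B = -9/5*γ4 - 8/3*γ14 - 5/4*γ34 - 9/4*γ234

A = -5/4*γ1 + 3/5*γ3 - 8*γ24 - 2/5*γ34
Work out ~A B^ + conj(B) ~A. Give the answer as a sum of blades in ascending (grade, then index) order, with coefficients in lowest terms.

first term: 1/2 - 153/10*γ2 + 432/25*γ3 + 49/12*γ4 + 64/3*γ12 + 16/15*γ13 - 9/4*γ14 - 10*γ23 + 27/20*γ24 + 27/25*γ34 + 253/80*γ134 - 45/16*γ1234
second term: -1/2 + 153/10*γ2 - 432/25*γ3 + 49/12*γ4 + 64/3*γ12 + 16/15*γ13 + 9/4*γ14 - 10*γ23 - 27/20*γ24 - 27/25*γ34 - 253/80*γ134 - 45/16*γ1234
Answer: 49/6*γ4 + 128/3*γ12 + 32/15*γ13 - 20*γ23 - 45/8*γ1234


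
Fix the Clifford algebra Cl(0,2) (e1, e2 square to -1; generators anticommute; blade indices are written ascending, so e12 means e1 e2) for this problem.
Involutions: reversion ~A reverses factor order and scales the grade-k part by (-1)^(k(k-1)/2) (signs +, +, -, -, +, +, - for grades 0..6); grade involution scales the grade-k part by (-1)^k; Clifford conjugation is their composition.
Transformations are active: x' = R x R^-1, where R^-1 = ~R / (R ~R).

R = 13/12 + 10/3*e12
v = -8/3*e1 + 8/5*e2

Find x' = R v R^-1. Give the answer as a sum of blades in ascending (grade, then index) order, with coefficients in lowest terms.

~R = 13/12 - 10/3*e12, and R ~R = 1769/144, so R^-1 = ~R / (1769/144).
R v = -74/9*e1 - 322/45*e2
Answer: 2152/1769*e1 - 75944/26535*e2


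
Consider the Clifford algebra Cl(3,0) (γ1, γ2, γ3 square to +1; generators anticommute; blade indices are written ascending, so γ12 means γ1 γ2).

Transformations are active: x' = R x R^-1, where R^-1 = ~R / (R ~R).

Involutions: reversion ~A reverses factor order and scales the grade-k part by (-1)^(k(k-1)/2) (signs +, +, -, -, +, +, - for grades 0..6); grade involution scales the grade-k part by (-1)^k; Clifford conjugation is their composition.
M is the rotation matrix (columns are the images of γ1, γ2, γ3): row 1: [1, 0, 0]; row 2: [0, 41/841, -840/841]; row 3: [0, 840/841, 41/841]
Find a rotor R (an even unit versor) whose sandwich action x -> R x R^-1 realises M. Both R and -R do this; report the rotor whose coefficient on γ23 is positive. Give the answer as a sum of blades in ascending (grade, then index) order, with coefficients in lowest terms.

Method: write R = a + b12*γ12 + b13*γ13 + b23*γ23 with a^2 + b12^2 + b13^2 + b23^2 = 1 (so R^-1 = ~R). Expanding the columns R e_j ~R gives tr M = 4a^2 - 1 and, from the antisymmetric part, M21 - M12 = -4a*b12, M13 - M31 = 4a*b13, M32 - M23 = -4a*b23.
Here tr M = 923/841, so a^2 = (1 + tr M)/4 = 441/841 and a = ±21/29. Taking a = 21/29: M21 - M12 = 0, M13 - M31 = 0, M32 - M23 = 1680/841, giving b12 = 0, b13 = 0, b23 = -20/29, i.e. R = 21/29 - 20/29*γ23.
Its γ23 coefficient is negative, so report the other preimage -R.
Answer: -21/29 + 20/29*γ23. Sheet selection: the two-to-one cover makes ±R indistinguishable at the matrix level (trace 923/841), so uniqueness comes from the required sign on γ23.


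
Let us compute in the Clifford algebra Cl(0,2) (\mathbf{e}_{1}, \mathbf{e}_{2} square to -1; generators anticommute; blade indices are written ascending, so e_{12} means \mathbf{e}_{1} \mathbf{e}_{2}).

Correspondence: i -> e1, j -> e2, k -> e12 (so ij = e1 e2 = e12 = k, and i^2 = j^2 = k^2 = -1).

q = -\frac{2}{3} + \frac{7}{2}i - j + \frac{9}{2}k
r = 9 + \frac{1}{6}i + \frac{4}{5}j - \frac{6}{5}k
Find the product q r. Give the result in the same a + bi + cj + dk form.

In blades: q = -\frac{2}{3} + \frac{7}{2} e_{1} - e_{2} + \frac{9}{2} e_{12}, r = 9 + \frac{1}{6} e_{1} + \frac{4}{5} e_{2} - \frac{6}{5} e_{12}.
Distribute q over r term by term (generator squares from the signature, products reordered to ascending indices): (-\frac{2}{3})*r = -6 - \frac{1}{9} e_{1} - \frac{8}{15} e_{2} + \frac{4}{5} e_{12}; (\frac{7}{2} e_{1})*r = -\frac{7}{12} + \frac{63}{2} e_{1} + \frac{21}{5} e_{2} + \frac{14}{5} e_{12}; (-e_{2})*r = \frac{4}{5} + \frac{6}{5} e_{1} - 9 e_{2} + \frac{1}{6} e_{12}; (\frac{9}{2} e_{12})*r = \frac{27}{5} - \frac{18}{5} e_{1} + \frac{3}{4} e_{2} + \frac{81}{2} e_{12}.
Sum: -\frac{23}{60} + \frac{2609}{90} e_{1} - \frac{55}{12} e_{2} + \frac{664}{15} e_{12}; translating back through the correspondence:
Answer: -\frac{23}{60} + \frac{2609}{90}i - \frac{55}{12}j + \frac{664}{15}k


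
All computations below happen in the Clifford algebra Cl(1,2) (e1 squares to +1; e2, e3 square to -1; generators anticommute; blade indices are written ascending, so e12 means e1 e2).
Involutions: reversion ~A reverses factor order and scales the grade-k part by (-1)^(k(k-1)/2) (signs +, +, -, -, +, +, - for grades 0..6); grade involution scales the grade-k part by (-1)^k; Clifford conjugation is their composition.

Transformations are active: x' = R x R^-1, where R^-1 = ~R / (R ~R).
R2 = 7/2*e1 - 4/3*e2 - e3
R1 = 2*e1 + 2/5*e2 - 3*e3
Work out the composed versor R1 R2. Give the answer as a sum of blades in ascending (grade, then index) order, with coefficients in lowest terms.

Distribute over the terms of R1 (each basis-blade product reordered to ascending indices, repeated generators contracted through their squares):
(2*e1) R2 = 7 - 8/3*e12 - 2*e13
(2/5*e2) R2 = 8/15 - 7/5*e12 - 2/5*e23
(-3*e3) R2 = -3 + 21/2*e13 - 4*e23
Summing the partial products and collecting blades:
Answer: 68/15 - 61/15*e12 + 17/2*e13 - 22/5*e23


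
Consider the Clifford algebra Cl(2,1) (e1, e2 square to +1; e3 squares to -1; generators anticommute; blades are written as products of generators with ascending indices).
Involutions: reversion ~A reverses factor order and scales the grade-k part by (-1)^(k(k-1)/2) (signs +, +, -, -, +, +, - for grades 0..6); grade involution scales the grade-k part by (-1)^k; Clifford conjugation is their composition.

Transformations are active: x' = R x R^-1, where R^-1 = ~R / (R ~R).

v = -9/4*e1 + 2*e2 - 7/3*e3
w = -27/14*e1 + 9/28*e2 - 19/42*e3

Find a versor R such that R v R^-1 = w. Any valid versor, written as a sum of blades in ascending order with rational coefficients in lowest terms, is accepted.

The midline construction: v and w both square to 521/144, so reflecting in their sum -117/28*e1 + 65/28*e2 - 39/14*e3 exchanges them.
Answer: -117/28*e1 + 65/28*e2 - 39/14*e3


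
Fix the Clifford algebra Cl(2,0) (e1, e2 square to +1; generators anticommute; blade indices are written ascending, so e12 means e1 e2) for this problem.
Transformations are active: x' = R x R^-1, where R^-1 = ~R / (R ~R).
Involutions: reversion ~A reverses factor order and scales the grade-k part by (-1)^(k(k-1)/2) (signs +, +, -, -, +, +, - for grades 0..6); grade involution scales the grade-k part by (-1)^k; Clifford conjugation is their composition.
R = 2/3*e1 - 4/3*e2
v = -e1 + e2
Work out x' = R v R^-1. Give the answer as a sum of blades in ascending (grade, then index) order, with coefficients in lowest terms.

~R = 2/3*e1 - 4/3*e2, and R ~R = 20/9, so R^-1 = ~R / (20/9).
R v = -2 - 2/3*e12
Answer: -1/5*e1 + 7/5*e2


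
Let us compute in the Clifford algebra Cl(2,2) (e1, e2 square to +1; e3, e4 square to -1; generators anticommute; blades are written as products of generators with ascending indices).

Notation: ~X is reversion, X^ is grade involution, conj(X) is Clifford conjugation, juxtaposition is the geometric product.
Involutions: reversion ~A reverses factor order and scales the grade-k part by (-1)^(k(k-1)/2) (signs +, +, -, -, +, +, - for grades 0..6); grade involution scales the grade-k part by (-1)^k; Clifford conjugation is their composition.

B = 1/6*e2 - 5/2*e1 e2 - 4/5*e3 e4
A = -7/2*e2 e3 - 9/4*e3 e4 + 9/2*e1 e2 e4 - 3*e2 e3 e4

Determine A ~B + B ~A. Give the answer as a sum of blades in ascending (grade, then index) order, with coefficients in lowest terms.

first term: 9/5 + 12/5*e2 + 7/12*e3 - 45/4*e4 + 35/4*e1 e3 - 3/4*e1 e4 + 14/5*e2 e4 - 1/2*e3 e4 + 18/5*e1 e2 e3 + 15/2*e1 e3 e4 - 3/8*e2 e3 e4 - 45/8*e1 e2 e3 e4
second term: 9/5 + 12/5*e2 + 7/12*e3 - 45/4*e4 - 35/4*e1 e3 + 3/4*e1 e4 - 14/5*e2 e4 + 1/2*e3 e4 - 18/5*e1 e2 e3 - 15/2*e1 e3 e4 + 3/8*e2 e3 e4 - 45/8*e1 e2 e3 e4
Answer: 18/5 + 24/5*e2 + 7/6*e3 - 45/2*e4 - 45/4*e1 e2 e3 e4


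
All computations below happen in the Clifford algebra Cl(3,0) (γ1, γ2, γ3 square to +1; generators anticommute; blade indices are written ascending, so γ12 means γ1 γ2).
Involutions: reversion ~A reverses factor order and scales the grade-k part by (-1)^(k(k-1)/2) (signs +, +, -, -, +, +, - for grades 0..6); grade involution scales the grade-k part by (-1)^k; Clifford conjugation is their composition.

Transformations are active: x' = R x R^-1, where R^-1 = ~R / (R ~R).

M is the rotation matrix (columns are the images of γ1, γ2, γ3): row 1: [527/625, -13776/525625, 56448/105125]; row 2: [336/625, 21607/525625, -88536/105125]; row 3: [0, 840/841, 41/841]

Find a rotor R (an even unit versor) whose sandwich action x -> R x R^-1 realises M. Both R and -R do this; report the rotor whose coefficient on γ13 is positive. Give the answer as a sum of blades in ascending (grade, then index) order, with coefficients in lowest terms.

Method: write R = a + b12*γ12 + b13*γ13 + b23*γ23 with a^2 + b12^2 + b13^2 + b23^2 = 1 (so R^-1 = ~R). Expanding the columns R e_j ~R gives tr M = 4a^2 - 1 and, from the antisymmetric part, M21 - M12 = -4a*b12, M13 - M31 = 4a*b13, M32 - M23 = -4a*b23.
Here tr M = 490439/525625, so a^2 = (1 + tr M)/4 = 254016/525625 and a = ±504/725. Taking a = 504/725: M21 - M12 = 296352/525625, M13 - M31 = 56448/105125, M32 - M23 = 193536/105125, giving b12 = -147/725, b13 = 28/145, b23 = -96/145, i.e. R = 504/725 - 147/725*γ12 + 28/145*γ13 - 96/145*γ23.
Its γ13 coefficient is already positive.
Answer: 504/725 - 147/725*γ12 + 28/145*γ13 - 96/145*γ23. Sheet selection: the two-to-one cover makes ±R indistinguishable at the matrix level (trace 490439/525625), so uniqueness comes from the required sign on γ13.


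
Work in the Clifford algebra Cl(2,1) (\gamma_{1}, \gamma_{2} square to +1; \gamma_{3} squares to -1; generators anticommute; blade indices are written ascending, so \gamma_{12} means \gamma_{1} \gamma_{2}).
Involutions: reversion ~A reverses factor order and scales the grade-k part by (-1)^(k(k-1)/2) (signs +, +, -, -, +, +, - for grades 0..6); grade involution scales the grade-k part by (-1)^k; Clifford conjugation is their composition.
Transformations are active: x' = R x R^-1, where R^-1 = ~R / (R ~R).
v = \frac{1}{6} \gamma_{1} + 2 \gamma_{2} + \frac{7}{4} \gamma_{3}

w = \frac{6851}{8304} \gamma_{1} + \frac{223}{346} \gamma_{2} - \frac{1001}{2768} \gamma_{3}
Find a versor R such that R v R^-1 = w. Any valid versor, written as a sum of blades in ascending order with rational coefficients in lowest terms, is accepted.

Why this works: both vectors square to \frac{139}{144}, so q(v) = q(w) and R = v + w = \frac{2745}{2768} \gamma_{1} + \frac{915}{346} \gamma_{2} + \frac{3843}{2768} \gamma_{3} carries v to w — its own direction survives, the complement (v - w)/2 flips.
Answer: \frac{2745}{2768} \gamma_{1} + \frac{915}{346} \gamma_{2} + \frac{3843}{2768} \gamma_{3}


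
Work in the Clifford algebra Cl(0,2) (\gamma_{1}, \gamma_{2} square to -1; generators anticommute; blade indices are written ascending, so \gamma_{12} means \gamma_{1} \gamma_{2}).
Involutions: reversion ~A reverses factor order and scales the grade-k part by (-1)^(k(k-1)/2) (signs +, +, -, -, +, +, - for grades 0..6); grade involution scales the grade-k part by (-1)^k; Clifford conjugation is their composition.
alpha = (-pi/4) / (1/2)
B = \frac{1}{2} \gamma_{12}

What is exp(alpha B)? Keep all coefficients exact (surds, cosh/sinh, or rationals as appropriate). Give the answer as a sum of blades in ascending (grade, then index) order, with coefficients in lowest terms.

B^2 = (\frac{1}{2})^2*(\gamma_{12})^2 = \frac{1}{4}*(-1) = -\frac{1}{4} (a basis 2-blade squares to minus the product of its generators' squares).
B^2 = -\frac{1}{4} — since the square is negative, the closed form is circular: l = \frac{1}{2}, alpha*l = - \frac{\pi}{4}, so exp(alpha B) = cos(- \frac{\pi}{4}) + (sin(- \frac{\pi}{4})/(\frac{1}{2}))*B = \frac{\sqrt{2}}{2} + (- \sqrt{2})*B.
Answer: \frac{\sqrt{2}}{2} - \frac{\sqrt{2}}{2} \gamma_{12}


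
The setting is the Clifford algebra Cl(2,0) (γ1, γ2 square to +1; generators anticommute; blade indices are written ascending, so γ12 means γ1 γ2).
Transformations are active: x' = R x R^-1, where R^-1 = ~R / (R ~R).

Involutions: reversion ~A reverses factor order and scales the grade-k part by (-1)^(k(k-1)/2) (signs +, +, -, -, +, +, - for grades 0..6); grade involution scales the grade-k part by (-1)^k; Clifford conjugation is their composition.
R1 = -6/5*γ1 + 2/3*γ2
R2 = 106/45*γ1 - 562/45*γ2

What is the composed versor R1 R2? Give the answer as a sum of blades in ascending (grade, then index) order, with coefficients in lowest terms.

Distribute over the terms of R1 (each basis-blade product reordered to ascending indices, repeated generators contracted through their squares):
(-6/5*γ1) R2 = -212/75 + 1124/75*γ12
(2/3*γ2) R2 = -1124/135 - 212/135*γ12
Summing the partial products and collecting blades:
Answer: -7528/675 + 9056/675*γ12


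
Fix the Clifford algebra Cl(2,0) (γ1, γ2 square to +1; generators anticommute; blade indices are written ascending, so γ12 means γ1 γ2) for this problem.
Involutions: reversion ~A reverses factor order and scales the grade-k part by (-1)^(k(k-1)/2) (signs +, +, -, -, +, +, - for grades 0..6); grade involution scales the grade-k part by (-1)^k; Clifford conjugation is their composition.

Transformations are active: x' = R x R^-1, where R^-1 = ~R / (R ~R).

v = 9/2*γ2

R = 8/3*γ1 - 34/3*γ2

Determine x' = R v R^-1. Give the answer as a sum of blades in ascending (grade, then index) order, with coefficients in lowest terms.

~R = 8/3*γ1 - 34/3*γ2, and R ~R = 1220/9, so R^-1 = ~R / (1220/9).
R v = -51 + 12*γ12
Answer: -612/305*γ1 + 2457/610*γ2


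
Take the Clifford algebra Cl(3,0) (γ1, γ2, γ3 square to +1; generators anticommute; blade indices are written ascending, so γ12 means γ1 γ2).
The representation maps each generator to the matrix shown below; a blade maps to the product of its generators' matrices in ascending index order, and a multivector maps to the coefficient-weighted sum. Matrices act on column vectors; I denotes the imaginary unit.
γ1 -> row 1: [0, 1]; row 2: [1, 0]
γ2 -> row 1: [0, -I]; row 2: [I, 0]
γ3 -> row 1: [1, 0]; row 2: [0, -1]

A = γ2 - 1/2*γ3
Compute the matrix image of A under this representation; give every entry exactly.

M = (1)*rho(γ2) + (-1/2)*rho(γ3), summed entrywise:
Answer: row 1: [-1/2, -I]; row 2: [I, 1/2]


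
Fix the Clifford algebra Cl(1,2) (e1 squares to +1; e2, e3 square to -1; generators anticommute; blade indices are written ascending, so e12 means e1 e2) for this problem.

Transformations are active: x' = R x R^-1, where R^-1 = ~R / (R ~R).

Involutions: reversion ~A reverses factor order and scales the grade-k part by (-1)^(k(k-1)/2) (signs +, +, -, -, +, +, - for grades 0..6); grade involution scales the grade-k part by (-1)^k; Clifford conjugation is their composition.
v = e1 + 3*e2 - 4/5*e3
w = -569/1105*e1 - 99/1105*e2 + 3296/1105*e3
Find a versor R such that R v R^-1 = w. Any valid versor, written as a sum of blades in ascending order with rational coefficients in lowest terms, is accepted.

Take R = v + w = 536/1105*e1 + 3216/1105*e2 + 2412/1105*e3. Because q(v) = q(w) = -216/25, conjugation by R sends v exactly to w.
Answer: 536/1105*e1 + 3216/1105*e2 + 2412/1105*e3


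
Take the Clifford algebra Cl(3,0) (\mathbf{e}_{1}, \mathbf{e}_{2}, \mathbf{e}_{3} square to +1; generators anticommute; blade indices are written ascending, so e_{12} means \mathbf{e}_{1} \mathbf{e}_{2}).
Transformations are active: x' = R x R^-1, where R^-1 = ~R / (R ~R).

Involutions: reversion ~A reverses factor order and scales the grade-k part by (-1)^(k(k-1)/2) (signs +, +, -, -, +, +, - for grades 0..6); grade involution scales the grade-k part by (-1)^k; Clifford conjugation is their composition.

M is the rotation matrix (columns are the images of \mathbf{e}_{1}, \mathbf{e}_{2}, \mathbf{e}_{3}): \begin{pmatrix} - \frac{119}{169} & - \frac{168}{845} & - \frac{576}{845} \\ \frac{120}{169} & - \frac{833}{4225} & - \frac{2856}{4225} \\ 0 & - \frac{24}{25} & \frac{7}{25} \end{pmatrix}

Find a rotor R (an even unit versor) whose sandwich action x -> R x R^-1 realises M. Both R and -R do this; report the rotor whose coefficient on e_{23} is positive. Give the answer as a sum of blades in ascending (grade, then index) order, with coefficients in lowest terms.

Method: write R = a + b12*e_{12} + b13*e_{13} + b23*e_{23} with a^2 + b12^2 + b13^2 + b23^2 = 1 (so R^-1 = ~R). Expanding the columns R e_j ~R gives tr M = 4a^2 - 1 and, from the antisymmetric part, M21 - M12 = -4a*b12, M13 - M31 = 4a*b13, M32 - M23 = -4a*b23.
Here tr M = -\frac{105}{169}, so a^2 = (1 + tr M)/4 = \frac{16}{169} and a = ±\frac{4}{13}. Taking a = \frac{4}{13}: M21 - M12 = \frac{768}{845}, M13 - M31 = -\frac{576}{845}, M32 - M23 = -\frac{48}{169}, giving b12 = -\frac{48}{65}, b13 = -\frac{36}{65}, b23 = \frac{3}{13}, i.e. R = \frac{4}{13} - \frac{48}{65} e_{12} - \frac{36}{65} e_{13} + \frac{3}{13} e_{23}.
Its e_{23} coefficient is already positive.
Answer: \frac{4}{13} - \frac{48}{65} e_{12} - \frac{36}{65} e_{13} + \frac{3}{13} e_{23}. Recall the cover is two-to-one: with M of trace -\frac{105}{169}, both preimages act alike, and the stated e_{23} sign chooses the sheet.


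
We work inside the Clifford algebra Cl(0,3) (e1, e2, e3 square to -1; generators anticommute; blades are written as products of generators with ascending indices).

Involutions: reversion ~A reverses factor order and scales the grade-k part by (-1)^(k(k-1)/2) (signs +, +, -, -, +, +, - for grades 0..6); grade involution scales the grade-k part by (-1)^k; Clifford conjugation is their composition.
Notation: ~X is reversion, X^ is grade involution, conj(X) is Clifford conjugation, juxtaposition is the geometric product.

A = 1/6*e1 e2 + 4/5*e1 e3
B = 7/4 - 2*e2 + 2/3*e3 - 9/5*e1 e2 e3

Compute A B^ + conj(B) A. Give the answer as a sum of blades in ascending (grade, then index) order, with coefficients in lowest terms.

first term: 1/5*e1 + 36/25*e2 - 3/10*e3 + 7/24*e1 e2 + 7/5*e1 e3 - 77/45*e1 e2 e3
second term: -1/5*e1 - 36/25*e2 + 3/10*e3 + 7/24*e1 e2 + 7/5*e1 e3 - 77/45*e1 e2 e3
Answer: 7/12*e1 e2 + 14/5*e1 e3 - 154/45*e1 e2 e3


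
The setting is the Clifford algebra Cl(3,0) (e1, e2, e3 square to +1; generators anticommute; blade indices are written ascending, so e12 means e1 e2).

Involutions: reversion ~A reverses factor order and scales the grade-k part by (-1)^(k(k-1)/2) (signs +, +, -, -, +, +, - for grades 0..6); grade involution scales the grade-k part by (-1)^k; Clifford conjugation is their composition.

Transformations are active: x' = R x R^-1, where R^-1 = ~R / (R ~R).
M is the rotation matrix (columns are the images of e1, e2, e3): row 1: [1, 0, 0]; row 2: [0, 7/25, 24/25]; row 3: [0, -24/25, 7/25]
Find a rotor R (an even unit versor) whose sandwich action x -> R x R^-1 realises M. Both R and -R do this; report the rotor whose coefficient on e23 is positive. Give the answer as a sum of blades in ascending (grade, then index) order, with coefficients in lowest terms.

Method: write R = a + b12*e12 + b13*e13 + b23*e23 with a^2 + b12^2 + b13^2 + b23^2 = 1 (so R^-1 = ~R). Expanding the columns R e_j ~R gives tr M = 4a^2 - 1 and, from the antisymmetric part, M21 - M12 = -4a*b12, M13 - M31 = 4a*b13, M32 - M23 = -4a*b23.
Here tr M = 39/25, so a^2 = (1 + tr M)/4 = 16/25 and a = ±4/5. Taking a = 4/5: M21 - M12 = 0, M13 - M31 = 0, M32 - M23 = -48/25, giving b12 = 0, b13 = 0, b23 = 3/5, i.e. R = 4/5 + 3/5*e23.
Its e23 coefficient is already positive.
Answer: 4/5 + 3/5*e23. Why the constraint matters: R and -R act identically through the sandwich — M has trace 39/25 either way — so only the sign condition on e23 picks one of the two preimages.


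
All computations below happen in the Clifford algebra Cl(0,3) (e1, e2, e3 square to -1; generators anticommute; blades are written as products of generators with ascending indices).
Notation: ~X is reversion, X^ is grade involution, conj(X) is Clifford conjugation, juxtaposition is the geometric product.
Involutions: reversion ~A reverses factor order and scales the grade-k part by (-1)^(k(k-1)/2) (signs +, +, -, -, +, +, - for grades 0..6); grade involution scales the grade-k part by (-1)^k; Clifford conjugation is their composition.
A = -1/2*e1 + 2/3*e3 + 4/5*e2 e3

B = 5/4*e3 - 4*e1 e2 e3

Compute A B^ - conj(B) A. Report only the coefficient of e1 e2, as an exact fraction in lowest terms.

first term: 5/6 - 16/5*e1 + e2 - 8/3*e1 e2 + 5/8*e1 e3 + 2*e2 e3
second term: 5/6 + 16/5*e1 - e2 + 8/3*e1 e2 - 5/8*e1 e3 - 2*e2 e3
Answer: -16/3


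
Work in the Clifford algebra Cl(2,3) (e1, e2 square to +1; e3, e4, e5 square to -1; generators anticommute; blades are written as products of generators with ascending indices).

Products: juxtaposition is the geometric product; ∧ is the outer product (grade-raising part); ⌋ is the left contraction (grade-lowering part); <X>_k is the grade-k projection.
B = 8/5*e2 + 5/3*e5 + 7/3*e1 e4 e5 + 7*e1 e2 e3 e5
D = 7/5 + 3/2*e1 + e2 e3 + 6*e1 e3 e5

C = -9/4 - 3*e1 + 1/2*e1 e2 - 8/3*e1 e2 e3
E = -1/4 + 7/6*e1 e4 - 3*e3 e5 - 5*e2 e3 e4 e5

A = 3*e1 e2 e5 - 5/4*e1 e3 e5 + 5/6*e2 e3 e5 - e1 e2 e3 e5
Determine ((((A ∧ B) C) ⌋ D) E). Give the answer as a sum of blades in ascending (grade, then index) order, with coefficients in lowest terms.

step 1: -2*e1 e2 e3 e5
step 2: -16/3*e5 + e3 e5 - 6*e2 e3 e5 + 9/2*e1 e2 e3 e5
step 3: -6*e1 + 32*e1 e3
step 4: 3/2*e1 - 7*e4 - 8*e1 e3 + 96*e1 e5 - 112/3*e3 e4 + 18*e1 e3 e5 - 160*e1 e2 e4 e5 + 30*e1 e2 e3 e4 e5
Answer: 3/2*e1 - 7*e4 - 8*e1 e3 + 96*e1 e5 - 112/3*e3 e4 + 18*e1 e3 e5 - 160*e1 e2 e4 e5 + 30*e1 e2 e3 e4 e5


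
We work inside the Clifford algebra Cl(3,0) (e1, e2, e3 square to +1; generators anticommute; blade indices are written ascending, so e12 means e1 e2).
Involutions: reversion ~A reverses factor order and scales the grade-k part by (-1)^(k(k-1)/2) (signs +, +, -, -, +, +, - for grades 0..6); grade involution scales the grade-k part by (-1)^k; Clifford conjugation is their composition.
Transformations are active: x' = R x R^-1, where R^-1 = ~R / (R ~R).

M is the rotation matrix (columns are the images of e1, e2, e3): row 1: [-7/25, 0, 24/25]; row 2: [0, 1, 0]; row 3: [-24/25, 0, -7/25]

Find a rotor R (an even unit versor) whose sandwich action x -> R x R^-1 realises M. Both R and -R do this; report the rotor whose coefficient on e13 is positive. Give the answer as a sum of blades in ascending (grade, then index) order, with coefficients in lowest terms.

Method: write R = a + b12*e12 + b13*e13 + b23*e23 with a^2 + b12^2 + b13^2 + b23^2 = 1 (so R^-1 = ~R). Expanding the columns R e_j ~R gives tr M = 4a^2 - 1 and, from the antisymmetric part, M21 - M12 = -4a*b12, M13 - M31 = 4a*b13, M32 - M23 = -4a*b23.
Here tr M = 11/25, so a^2 = (1 + tr M)/4 = 9/25 and a = ±3/5. Taking a = 3/5: M21 - M12 = 0, M13 - M31 = 48/25, M32 - M23 = 0, giving b12 = 0, b13 = 4/5, b23 = 0, i.e. R = 3/5 + 4/5*e13.
Its e13 coefficient is already positive.
Answer: 3/5 + 4/5*e13. Why the constraint matters: R and -R act identically through the sandwich — M has trace 11/25 either way — so only the sign condition on e13 picks one of the two preimages.


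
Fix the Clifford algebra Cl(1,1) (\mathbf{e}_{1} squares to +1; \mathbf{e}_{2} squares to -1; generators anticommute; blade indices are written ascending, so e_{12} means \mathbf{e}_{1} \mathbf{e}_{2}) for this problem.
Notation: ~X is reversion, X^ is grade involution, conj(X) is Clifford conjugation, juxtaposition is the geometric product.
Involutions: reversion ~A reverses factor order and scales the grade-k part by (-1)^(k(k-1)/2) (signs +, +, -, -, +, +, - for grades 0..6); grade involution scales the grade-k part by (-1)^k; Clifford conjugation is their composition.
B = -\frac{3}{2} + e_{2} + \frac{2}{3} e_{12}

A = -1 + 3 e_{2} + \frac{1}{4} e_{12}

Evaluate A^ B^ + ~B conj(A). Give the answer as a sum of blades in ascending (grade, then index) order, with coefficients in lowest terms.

first term: -\frac{4}{3} - \frac{7}{4} e_{1} + \frac{11}{2} e_{2} - \frac{25}{24} e_{12}
second term: \frac{14}{3} - \frac{9}{4} e_{1} + \frac{7}{2} e_{2} + \frac{25}{24} e_{12}
Answer: \frac{10}{3} - 4 e_{1} + 9 e_{2}


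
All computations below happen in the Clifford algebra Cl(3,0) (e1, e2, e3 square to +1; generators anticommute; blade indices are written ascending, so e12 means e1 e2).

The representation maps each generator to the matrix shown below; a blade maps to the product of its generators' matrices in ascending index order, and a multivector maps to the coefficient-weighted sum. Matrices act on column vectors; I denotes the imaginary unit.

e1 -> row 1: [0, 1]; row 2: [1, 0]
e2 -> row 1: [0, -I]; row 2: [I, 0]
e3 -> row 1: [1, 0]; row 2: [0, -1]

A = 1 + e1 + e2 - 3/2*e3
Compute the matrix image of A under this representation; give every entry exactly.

M = (1)*1 + (1)*rho(e1) + (1)*rho(e2) + (-3/2)*rho(e3), summed entrywise (1 is the identity matrix):
Answer: row 1: [-1/2, 1 - I]; row 2: [1 + I, 5/2]
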